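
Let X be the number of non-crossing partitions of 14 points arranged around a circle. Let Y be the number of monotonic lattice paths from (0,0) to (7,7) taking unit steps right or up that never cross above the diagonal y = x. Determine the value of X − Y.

2674011

The non-crossing partitions of [14] form a lattice of size C_14. So X = C_14 = 2674440.
Sub-diagonal monotone paths from (0,0) to (7,7) biject with Dyck paths of semilength 7, giving C_7. So Y = C_7 = 429.
X − Y = 2674440 − 429 = 2674011.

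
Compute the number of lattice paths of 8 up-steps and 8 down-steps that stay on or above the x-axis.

1430

Paths of 8 up- and 8 down-steps that never dip below the axis are Dyck paths; their count is C_8.
C_8 = C(16,8)/9 = 12870/9 = 1430.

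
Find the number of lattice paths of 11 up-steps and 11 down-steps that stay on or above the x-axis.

Dyck paths of semilength n (length 2n) are counted by C_n; here n = 11.
C_11 = C_10 · 2(2·10+1)/(10+2) = 16796 · 42/12 = 58786.

58786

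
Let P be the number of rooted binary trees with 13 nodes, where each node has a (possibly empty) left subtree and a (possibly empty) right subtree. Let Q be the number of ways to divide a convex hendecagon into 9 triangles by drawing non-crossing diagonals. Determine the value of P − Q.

There are C_n binary search tree shapes on n keys; with n = 13 that is C_13. So P = C_13 = 742900.
A convex 11-gon is triangulated into 9 triangles, and the number of such triangulations is the Catalan number C_{11−2} = C_9. So Q = C_9 = 4862.
P − Q = 742900 − 4862 = 738038.

738038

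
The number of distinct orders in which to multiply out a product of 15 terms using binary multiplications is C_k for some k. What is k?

Ways to associate a product of 15 factors correspond to binary trees on 15 leaves, so the count is C_14.

14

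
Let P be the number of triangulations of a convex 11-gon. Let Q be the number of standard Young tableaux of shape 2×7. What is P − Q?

4433

A convex 11-gon is triangulated into 9 triangles, and the number of such triangulations is the Catalan number C_{11−2} = C_9. So P = C_9 = 4862.
By the hook-length formula (or a Dyck-path bijection), SYT of shape 2×7 number C_7. So Q = C_7 = 429.
P − Q = 4862 − 429 = 4433.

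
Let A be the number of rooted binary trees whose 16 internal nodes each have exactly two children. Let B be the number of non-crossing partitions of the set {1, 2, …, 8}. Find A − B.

The number of full binary trees on 16 internal nodes is the Catalan number C_16. So A = C_16 = 35357670.
Non-crossing partitions of an n-element set are counted by C_n; here n = 8. So B = C_8 = 1430.
A − B = 35357670 − 1430 = 35356240.

35356240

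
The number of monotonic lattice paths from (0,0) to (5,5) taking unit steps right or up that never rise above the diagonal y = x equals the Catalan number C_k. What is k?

Monotone paths in an n×n grid that stay weakly below the diagonal are counted by C_n; here n = 5.

5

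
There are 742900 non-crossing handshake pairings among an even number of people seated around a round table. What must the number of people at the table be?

Non-crossing handshake pairings of 2n people are counted by C_n, and C_13 = 742900.
So n = 13, and there are 2n = 26 people.

26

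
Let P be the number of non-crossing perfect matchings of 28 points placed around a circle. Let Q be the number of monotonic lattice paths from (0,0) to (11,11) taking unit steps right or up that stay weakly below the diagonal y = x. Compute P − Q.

Non-crossing perfect matchings of 2n points on a circle are counted by C_n; with 28 points, n = 14. So P = C_14 = 2674440.
Monotone paths in an n×n grid that stay weakly below the diagonal are counted by C_n; here n = 11. So Q = C_11 = 58786.
P − Q = 2674440 − 58786 = 2615654.

2615654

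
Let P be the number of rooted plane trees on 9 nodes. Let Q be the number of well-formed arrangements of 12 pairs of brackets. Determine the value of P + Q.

209442

A rooted plane tree on 9 nodes has 8 edges, and such trees are counted by C_8. So P = C_8 = 1430.
Balanced strings of n pairs of brackets are counted by C_n; here n = 12. So Q = C_12 = 208012.
P + Q = 1430 + 208012 = 209442.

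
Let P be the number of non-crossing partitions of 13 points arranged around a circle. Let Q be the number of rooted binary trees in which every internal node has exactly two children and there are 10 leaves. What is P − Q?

Non-crossing partitions of an n-element set are counted by C_n; here n = 13. So P = C_13 = 742900.
Full binary trees with 10 leaves have 10−1 = 9 internal nodes, so there are C_9 of them. So Q = C_9 = 4862.
P − Q = 742900 − 4862 = 738038.

738038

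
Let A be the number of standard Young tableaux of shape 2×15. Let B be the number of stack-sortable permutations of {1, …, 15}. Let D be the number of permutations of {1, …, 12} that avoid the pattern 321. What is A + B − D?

19181678

Standard Young tableaux of shape 2×n are counted by C_n; here n = 15. So A = C_15 = 9694845.
By Knuth's characterisation, the stack-sortable permutations of length 15 are the 231-avoiders, numbering C_15. So B = C_15 = 9694845.
For any fixed pattern of length 3, the pattern-avoiding permutations of [12] number C_12. So D = C_12 = 208012.
A + B − D = 9694845 + 9694845 − 208012 = 19181678.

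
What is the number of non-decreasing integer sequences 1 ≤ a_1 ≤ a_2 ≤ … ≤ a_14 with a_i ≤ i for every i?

Such sub-staircase sequences of length n are counted by C_n; here n = 14.
C_14 = 2674440.

2674440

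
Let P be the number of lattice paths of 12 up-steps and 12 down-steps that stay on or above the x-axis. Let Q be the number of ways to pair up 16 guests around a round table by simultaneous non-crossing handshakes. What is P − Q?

206582

Paths of 12 up- and 12 down-steps that never dip below the axis are Dyck paths; their count is C_12. So P = C_12 = 208012.
With 16 = 2·8 people, non-crossing handshake pairings are non-crossing perfect matchings on a circle, counted by C_8. So Q = C_8 = 1430.
P − Q = 208012 − 1430 = 206582.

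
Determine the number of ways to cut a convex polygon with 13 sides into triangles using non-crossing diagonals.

58786

A convex 13-gon is triangulated into 11 triangles, and the number of such triangulations is the Catalan number C_{13−2} = C_11.
C_11 = C(22,11)/12 = 705432/12 = 58786.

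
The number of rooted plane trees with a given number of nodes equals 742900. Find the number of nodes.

Rooted ordered trees on m nodes are counted by C_{m−1}; 742900 = C_13.
So the index is 13, and the number of nodes is 13 + 1 = 14.

14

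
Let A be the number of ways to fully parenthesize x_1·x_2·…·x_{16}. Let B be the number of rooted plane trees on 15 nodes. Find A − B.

7020405

Bracketing 16 factors into binary products is counted by C_{16−1} = C_15. So A = C_15 = 9694845.
Rooted ordered (plane) trees on m nodes have m−1 edges and are counted by C_{m−1}; m = 15 gives C_14. So B = C_14 = 2674440.
A − B = 9694845 − 2674440 = 7020405.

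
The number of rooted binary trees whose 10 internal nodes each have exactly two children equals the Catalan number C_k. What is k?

10

The number of full binary trees on 10 internal nodes is the Catalan number C_10.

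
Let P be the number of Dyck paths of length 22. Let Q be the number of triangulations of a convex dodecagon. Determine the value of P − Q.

A Dyck path with 11 up-steps and 11 down-steps has semilength 11, so there are C_11 of them. So P = C_11 = 58786.
Triangulations of a convex m-gon are counted by C_{m−2}; with m = 12 this is C_10. So Q = C_10 = 16796.
P − Q = 58786 − 16796 = 41990.

41990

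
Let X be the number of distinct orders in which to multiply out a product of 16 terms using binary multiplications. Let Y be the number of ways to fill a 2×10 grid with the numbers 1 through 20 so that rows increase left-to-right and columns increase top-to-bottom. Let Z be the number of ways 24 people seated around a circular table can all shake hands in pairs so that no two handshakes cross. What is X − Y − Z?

9470037

Ways to associate a product of 16 factors correspond to binary trees on 16 leaves, so the count is C_15. So X = C_15 = 9694845.
By the hook-length formula (or a Dyck-path bijection), SYT of shape 2×10 number C_10. So Y = C_10 = 16796.
Non-crossing handshake pairings of 2n people are counted by C_n; 24 people gives n = 12. So Z = C_12 = 208012.
X − Y − Z = 9694845 − 16796 − 208012 = 9470037.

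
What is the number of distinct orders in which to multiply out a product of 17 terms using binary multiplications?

Parenthesizations of m factors correspond to full binary trees with m leaves, counted by C_{m−1}; m = 17 gives C_16.
C_16 = 35357670.

35357670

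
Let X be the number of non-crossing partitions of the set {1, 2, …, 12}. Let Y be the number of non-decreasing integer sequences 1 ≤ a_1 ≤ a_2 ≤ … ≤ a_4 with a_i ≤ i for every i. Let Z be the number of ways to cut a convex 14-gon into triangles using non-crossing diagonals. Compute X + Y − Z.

The non-crossing partitions of [12] form a lattice of size C_12. So X = C_12 = 208012.
Weakly increasing sequences with a_i ≤ i biject with Dyck paths of semilength 4, so there are C_4. So Y = C_4 = 14.
The number of triangulations of a 14-gon is the Catalan number C_12 (index = sides − 2). So Z = C_12 = 208012.
X + Y − Z = 208012 + 14 − 208012 = 14.

14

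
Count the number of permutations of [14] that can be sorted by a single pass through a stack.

Stack-sortable permutations are exactly the 231-avoiding ones, counted by C_n; here n = 14.
C_14 = C(28,14)/15 = 40116600/15 = 2674440.

2674440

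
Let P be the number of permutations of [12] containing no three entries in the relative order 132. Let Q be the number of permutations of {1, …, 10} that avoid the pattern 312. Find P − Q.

For any fixed pattern of length 3, the pattern-avoiding permutations of [12] number C_12. So P = C_12 = 208012.
Permutations of [n] avoiding any single length-3 pattern are counted by C_n; here n = 10. So Q = C_10 = 16796.
P − Q = 208012 − 16796 = 191216.

191216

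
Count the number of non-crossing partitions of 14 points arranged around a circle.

The non-crossing partitions of [14] form a lattice of size C_14.
C_14 = 2674440.

2674440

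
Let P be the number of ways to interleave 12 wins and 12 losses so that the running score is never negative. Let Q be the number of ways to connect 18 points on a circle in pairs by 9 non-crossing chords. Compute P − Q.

Reading a vote for the leader as '(' and for the other as ')' turns such a sequence into a balanced string of 12 pairs, so the count is C_12. So P = C_12 = 208012.
Pairing 18 circle points by 9 non-crossing chords gives C_9 matchings. So Q = C_9 = 4862.
P − Q = 208012 − 4862 = 203150.

203150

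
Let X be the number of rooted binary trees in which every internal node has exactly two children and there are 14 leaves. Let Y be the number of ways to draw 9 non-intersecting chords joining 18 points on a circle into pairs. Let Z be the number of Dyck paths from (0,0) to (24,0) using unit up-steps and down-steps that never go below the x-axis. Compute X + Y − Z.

Full binary trees with 14 leaves have 14−1 = 13 internal nodes, so there are C_13 of them. So X = C_13 = 742900.
Pairing 18 circle points by 9 non-crossing chords gives C_9 matchings. So Y = C_9 = 4862.
Paths of 12 up- and 12 down-steps that never dip below the axis are Dyck paths; their count is C_12. So Z = C_12 = 208012.
X + Y − Z = 742900 + 4862 − 208012 = 539750.

539750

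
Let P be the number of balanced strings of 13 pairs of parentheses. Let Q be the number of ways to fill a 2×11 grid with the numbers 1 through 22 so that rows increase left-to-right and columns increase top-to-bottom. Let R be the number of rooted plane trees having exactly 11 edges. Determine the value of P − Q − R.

With 13 pairs the number of balanced bracket strings is the Catalan number C_13. So P = C_13 = 742900.
By the hook-length formula (or a Dyck-path bijection), SYT of shape 2×11 number C_11. So Q = C_11 = 58786.
A rooted plane tree with 11 edges has 12 nodes, and the count is C_11. So R = C_11 = 58786.
P − Q − R = 742900 − 58786 − 58786 = 625328.

625328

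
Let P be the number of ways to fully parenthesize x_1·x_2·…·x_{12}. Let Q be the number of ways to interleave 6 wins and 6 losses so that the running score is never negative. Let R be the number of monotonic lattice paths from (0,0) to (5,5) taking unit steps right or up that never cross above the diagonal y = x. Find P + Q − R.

Ways to associate a product of 12 factors correspond to binary trees on 12 leaves, so the count is C_11. So P = C_11 = 58786.
Ballot sequences with n votes each where one side never trails are Dyck words, counted by C_n; here n = 6. So Q = C_6 = 132.
Sub-diagonal monotone paths from (0,0) to (5,5) biject with Dyck paths of semilength 5, giving C_5. So R = C_5 = 42.
P + Q − R = 58786 + 132 − 42 = 58876.

58876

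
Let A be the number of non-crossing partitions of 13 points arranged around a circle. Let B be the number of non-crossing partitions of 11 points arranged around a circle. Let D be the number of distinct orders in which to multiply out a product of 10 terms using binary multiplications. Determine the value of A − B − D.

679252

The non-crossing partitions of [13] form a lattice of size C_13. So A = C_13 = 742900.
The non-crossing partitions of [11] form a lattice of size C_11. So B = C_11 = 58786.
Ways to associate a product of 10 factors correspond to binary trees on 10 leaves, so the count is C_9. So D = C_9 = 4862.
A − B − D = 742900 − 58786 − 4862 = 679252.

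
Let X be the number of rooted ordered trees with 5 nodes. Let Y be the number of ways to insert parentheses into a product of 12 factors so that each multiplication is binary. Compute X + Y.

A rooted plane tree on 5 nodes has 4 edges, and such trees are counted by C_4. So X = C_4 = 14.
Bracketing 12 factors into binary products is counted by C_{12−1} = C_11. So Y = C_11 = 58786.
X + Y = 14 + 58786 = 58800.

58800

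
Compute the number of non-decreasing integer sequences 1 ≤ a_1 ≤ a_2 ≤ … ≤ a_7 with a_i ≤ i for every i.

429

Such sub-staircase sequences of length n are counted by C_n; here n = 7.
C_7 = 429.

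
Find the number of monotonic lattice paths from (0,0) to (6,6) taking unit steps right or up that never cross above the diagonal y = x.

132

Monotone paths in an n×n grid that stay weakly below the diagonal are counted by C_n; here n = 6.
C_6 = C_5 · 2(2·5+1)/(5+2) = 42 · 22/7 = 132.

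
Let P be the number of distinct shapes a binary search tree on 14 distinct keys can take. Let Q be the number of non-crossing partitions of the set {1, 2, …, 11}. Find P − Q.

Rooted binary trees with 14 nodes (each child slot possibly empty) number C_14. So P = C_14 = 2674440.
Non-crossing partitions of an n-element set are counted by C_n; here n = 11. So Q = C_11 = 58786.
P − Q = 2674440 − 58786 = 2615654.

2615654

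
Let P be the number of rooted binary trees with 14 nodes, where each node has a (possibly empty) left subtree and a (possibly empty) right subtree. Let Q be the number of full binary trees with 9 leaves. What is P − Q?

Rooted binary trees with 14 nodes (each child slot possibly empty) number C_14. So P = C_14 = 2674440.
A full binary tree with L leaves has L−1 internal nodes and is counted by C_{L−1}; L = 9 gives C_8. So Q = C_8 = 1430.
P − Q = 2674440 − 1430 = 2673010.

2673010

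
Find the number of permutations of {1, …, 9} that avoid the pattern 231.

Permutations of [n] avoiding any single length-3 pattern are counted by C_n; here n = 9.
C_9 = C(18,9)/10 = 48620/10 = 4862.

4862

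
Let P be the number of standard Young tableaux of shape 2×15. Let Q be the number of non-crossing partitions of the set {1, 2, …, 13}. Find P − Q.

Standard Young tableaux of shape 2×n are counted by C_n; here n = 15. So P = C_15 = 9694845.
The non-crossing partitions of [13] form a lattice of size C_13. So Q = C_13 = 742900.
P − Q = 9694845 − 742900 = 8951945.

8951945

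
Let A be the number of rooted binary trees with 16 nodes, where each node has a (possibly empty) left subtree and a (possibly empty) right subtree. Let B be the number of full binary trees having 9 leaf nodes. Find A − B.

35356240

There are C_n binary search tree shapes on n keys; with n = 16 that is C_16. So A = C_16 = 35357670.
A full binary tree with L leaves has L−1 internal nodes and is counted by C_{L−1}; L = 9 gives C_8. So B = C_8 = 1430.
A − B = 35357670 − 1430 = 35356240.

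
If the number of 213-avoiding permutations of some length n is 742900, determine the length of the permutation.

Permutations of [n] avoiding a fixed length-3 pattern are counted by C_n. Since C_13 = 742900, the index is 13.

13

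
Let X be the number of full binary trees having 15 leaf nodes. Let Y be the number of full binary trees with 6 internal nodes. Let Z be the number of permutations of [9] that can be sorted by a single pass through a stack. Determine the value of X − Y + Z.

2679170

Full binary trees with 15 leaves have 15−1 = 14 internal nodes, so there are C_14 of them. So X = C_14 = 2674440.
The number of full binary trees on 6 internal nodes is the Catalan number C_6. So Y = C_6 = 132.
Stack-sortable permutations are exactly the 231-avoiding ones, counted by C_n; here n = 9. So Z = C_9 = 4862.
X − Y + Z = 2674440 − 132 + 4862 = 2679170.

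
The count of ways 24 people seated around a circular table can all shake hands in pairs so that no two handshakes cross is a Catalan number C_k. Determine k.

Non-crossing handshake pairings of 2n people are counted by C_n; 24 people gives n = 12.

12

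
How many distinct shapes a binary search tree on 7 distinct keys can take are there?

429

Binary trees (left/right distinguished) on n nodes are counted by C_n; here n = 7.
C_7 = C(14,7)/8 = 3432/8 = 429.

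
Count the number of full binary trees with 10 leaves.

A full binary tree with L leaves has L−1 internal nodes and is counted by C_{L−1}; L = 10 gives C_9.
C_9 = C(18,9)/10 = 48620/10 = 4862.

4862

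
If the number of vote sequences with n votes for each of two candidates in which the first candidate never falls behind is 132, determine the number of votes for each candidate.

Such ballot sequences with n votes each are counted by C_n, and C_6 = 132.

6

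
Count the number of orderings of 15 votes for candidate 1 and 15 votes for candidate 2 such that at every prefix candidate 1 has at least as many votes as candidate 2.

9694845

Ballot sequences with n votes each where one side never trails are Dyck words, counted by C_n; here n = 15.
C_15 = C(30,15)/16 = 155117520/16 = 9694845.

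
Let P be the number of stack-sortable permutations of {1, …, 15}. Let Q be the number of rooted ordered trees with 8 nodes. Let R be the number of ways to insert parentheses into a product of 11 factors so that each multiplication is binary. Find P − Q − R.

By Knuth's characterisation, the stack-sortable permutations of length 15 are the 231-avoiders, numbering C_15. So P = C_15 = 9694845.
A rooted plane tree on 8 nodes has 7 edges, and such trees are counted by C_7. So Q = C_7 = 429.
Bracketing 11 factors into binary products is counted by C_{11−1} = C_10. So R = C_10 = 16796.
P − Q − R = 9694845 − 429 − 16796 = 9677620.

9677620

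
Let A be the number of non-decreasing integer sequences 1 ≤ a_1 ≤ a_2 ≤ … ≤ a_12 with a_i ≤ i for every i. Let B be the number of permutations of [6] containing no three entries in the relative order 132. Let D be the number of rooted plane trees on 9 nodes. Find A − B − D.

206450

Weakly increasing sequences with a_i ≤ i biject with Dyck paths of semilength 12, so there are C_12. So A = C_12 = 208012.
For any fixed pattern of length 3, the pattern-avoiding permutations of [6] number C_6. So B = C_6 = 132.
Rooted ordered (plane) trees on m nodes have m−1 edges and are counted by C_{m−1}; m = 9 gives C_8. So D = C_8 = 1430.
A − B − D = 208012 − 132 − 1430 = 206450.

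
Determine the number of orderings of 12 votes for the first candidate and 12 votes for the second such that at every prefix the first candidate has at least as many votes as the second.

Reading a vote for the leader as '(' and for the other as ')' turns such a sequence into a balanced string of 12 pairs, so the count is C_12.
C_12 = C(24,12)/13 = 2704156/13 = 208012.

208012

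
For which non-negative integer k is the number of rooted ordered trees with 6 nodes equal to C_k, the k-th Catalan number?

Rooted ordered (plane) trees on m nodes have m−1 edges and are counted by C_{m−1}; m = 6 gives C_5.

5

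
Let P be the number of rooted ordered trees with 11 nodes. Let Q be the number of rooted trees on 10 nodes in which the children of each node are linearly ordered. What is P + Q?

21658

Rooted ordered (plane) trees on m nodes have m−1 edges and are counted by C_{m−1}; m = 11 gives C_10. So P = C_10 = 16796.
A rooted plane tree on 10 nodes has 9 edges, and such trees are counted by C_9. So Q = C_9 = 4862.
P + Q = 16796 + 4862 = 21658.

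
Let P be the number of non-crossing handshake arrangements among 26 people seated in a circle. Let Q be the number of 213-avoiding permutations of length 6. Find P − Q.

Non-crossing handshake pairings of 2n people are counted by C_n; 26 people gives n = 13. So P = C_13 = 742900.
For any fixed pattern of length 3, the pattern-avoiding permutations of [6] number C_6. So Q = C_6 = 132.
P − Q = 742900 − 132 = 742768.

742768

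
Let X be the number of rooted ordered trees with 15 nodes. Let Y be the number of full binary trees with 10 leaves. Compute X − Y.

Rooted ordered (plane) trees on m nodes have m−1 edges and are counted by C_{m−1}; m = 15 gives C_14. So X = C_14 = 2674440.
A full binary tree with L leaves has L−1 internal nodes and is counted by C_{L−1}; L = 10 gives C_9. So Y = C_9 = 4862.
X − Y = 2674440 − 4862 = 2669578.

2669578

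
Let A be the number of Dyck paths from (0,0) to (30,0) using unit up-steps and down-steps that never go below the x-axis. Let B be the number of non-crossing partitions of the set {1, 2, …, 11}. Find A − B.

9636059

Dyck paths of semilength n (length 2n) are counted by C_n; here n = 15. So A = C_15 = 9694845.
The non-crossing partitions of [11] form a lattice of size C_11. So B = C_11 = 58786.
A − B = 9694845 − 58786 = 9636059.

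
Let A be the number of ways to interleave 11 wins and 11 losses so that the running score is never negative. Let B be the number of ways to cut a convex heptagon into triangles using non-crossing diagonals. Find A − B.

58744

Reading a vote for the leader as '(' and for the other as ')' turns such a sequence into a balanced string of 11 pairs, so the count is C_11. So A = C_11 = 58786.
A convex 7-gon is triangulated into 5 triangles, and the number of such triangulations is the Catalan number C_{7−2} = C_5. So B = C_5 = 42.
A − B = 58786 − 42 = 58744.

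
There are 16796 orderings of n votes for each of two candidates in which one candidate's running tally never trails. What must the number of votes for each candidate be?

10

Such ballot sequences with n votes each are counted by C_n; 16796 = C_10.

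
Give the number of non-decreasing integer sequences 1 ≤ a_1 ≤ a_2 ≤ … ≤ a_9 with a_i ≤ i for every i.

4862

Weakly increasing sequences with a_i ≤ i biject with Dyck paths of semilength 9, so there are C_9.
C_9 = 4862.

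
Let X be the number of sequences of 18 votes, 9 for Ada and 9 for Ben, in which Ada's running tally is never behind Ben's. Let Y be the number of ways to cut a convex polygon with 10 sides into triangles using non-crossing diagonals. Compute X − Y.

Ballot sequences with n votes each where one side never trails are Dyck words, counted by C_n; here n = 9. So X = C_9 = 4862.
A convex 10-gon is triangulated into 8 triangles, and the number of such triangulations is the Catalan number C_{10−2} = C_8. So Y = C_8 = 1430.
X − Y = 4862 − 1430 = 3432.

3432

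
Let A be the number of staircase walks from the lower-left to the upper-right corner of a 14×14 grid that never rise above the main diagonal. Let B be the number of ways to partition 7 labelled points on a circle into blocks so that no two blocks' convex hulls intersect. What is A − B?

2674011

Sub-diagonal monotone paths from (0,0) to (14,14) biject with Dyck paths of semilength 14, giving C_14. So A = C_14 = 2674440.
The non-crossing partitions of [7] form a lattice of size C_7. So B = C_7 = 429.
A − B = 2674440 − 429 = 2674011.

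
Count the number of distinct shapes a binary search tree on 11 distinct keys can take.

58786

Rooted binary trees with 11 nodes (each child slot possibly empty) number C_11.
C_11 = C(22,11)/12 = 705432/12 = 58786.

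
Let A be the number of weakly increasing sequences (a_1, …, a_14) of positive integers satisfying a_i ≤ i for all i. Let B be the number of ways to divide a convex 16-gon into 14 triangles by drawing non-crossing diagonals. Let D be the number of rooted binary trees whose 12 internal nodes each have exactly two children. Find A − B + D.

208012

Weakly increasing sequences with a_i ≤ i biject with Dyck paths of semilength 14, so there are C_14. So A = C_14 = 2674440.
A convex 16-gon is triangulated into 14 triangles, and the number of such triangulations is the Catalan number C_{16−2} = C_14. So B = C_14 = 2674440.
The number of full binary trees on 12 internal nodes is the Catalan number C_12. So D = C_12 = 208012.
A − B + D = 2674440 − 2674440 + 208012 = 208012.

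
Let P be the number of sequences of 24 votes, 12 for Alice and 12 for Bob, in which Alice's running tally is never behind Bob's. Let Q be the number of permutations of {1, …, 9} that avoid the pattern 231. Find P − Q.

Reading a vote for the leader as '(' and for the other as ')' turns such a sequence into a balanced string of 12 pairs, so the count is C_12. So P = C_12 = 208012.
For any fixed pattern of length 3, the pattern-avoiding permutations of [9] number C_9. So Q = C_9 = 4862.
P − Q = 208012 − 4862 = 203150.

203150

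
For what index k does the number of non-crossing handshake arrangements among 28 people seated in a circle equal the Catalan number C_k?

Non-crossing handshake pairings of 2n people are counted by C_n; 28 people gives n = 14.

14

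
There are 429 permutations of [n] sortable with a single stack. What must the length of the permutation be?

Stack-sortable permutations of [n] are counted by C_n. The Catalan number equal to 429 is C_7.

7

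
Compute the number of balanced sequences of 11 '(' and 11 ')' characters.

Balanced strings of n pairs of brackets are counted by C_n; here n = 11.
C_11 = C(22,11)/12 = 705432/12 = 58786.

58786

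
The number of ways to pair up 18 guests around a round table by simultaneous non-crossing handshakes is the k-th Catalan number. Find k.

9

With 18 = 2·9 people, non-crossing handshake pairings are non-crossing perfect matchings on a circle, counted by C_9.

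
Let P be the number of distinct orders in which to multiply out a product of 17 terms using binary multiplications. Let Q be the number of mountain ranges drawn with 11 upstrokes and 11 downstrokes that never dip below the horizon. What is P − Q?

35298884

Bracketing 17 factors into binary products is counted by C_{17−1} = C_16. So P = C_16 = 35357670.
Paths of 11 up- and 11 down-steps that never dip below the axis are Dyck paths; their count is C_11. So Q = C_11 = 58786.
P − Q = 35357670 − 58786 = 35298884.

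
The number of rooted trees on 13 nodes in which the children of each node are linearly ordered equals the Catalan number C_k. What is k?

A rooted plane tree on 13 nodes has 12 edges, and such trees are counted by C_12.

12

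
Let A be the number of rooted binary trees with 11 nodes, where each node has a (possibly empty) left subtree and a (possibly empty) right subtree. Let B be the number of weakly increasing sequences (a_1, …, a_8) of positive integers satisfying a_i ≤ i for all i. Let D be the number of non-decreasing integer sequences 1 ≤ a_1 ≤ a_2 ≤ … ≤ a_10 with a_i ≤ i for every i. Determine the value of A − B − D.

There are C_n binary search tree shapes on n keys; with n = 11 that is C_11. So A = C_11 = 58786.
Such sub-staircase sequences of length n are counted by C_n; here n = 8. So B = C_8 = 1430.
Such sub-staircase sequences of length n are counted by C_n; here n = 10. So D = C_10 = 16796.
A − B − D = 58786 − 1430 − 16796 = 40560.

40560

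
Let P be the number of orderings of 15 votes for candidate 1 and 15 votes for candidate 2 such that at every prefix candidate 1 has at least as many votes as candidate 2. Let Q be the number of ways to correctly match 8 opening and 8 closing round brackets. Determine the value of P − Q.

9693415

Reading a vote for the leader as '(' and for the other as ')' turns such a sequence into a balanced string of 15 pairs, so the count is C_15. So P = C_15 = 9694845.
With 8 pairs the number of balanced bracket strings is the Catalan number C_8. So Q = C_8 = 1430.
P − Q = 9694845 − 1430 = 9693415.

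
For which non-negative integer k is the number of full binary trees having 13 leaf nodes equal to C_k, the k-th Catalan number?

12

Full binary trees with 13 leaves have 13−1 = 12 internal nodes, so there are C_12 of them.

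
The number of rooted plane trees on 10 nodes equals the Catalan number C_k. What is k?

9

A rooted plane tree on 10 nodes has 9 edges, and such trees are counted by C_9.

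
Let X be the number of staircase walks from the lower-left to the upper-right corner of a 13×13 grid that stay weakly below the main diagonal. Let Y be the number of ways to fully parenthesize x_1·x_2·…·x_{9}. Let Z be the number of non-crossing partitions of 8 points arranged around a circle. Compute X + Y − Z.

Monotone paths in an n×n grid that stay weakly below the diagonal are counted by C_n; here n = 13. So X = C_13 = 742900.
Bracketing 9 factors into binary products is counted by C_{9−1} = C_8. So Y = C_8 = 1430.
Non-crossing partitions of an n-element set are counted by C_n; here n = 8. So Z = C_8 = 1430.
X + Y − Z = 742900 + 1430 − 1430 = 742900.

742900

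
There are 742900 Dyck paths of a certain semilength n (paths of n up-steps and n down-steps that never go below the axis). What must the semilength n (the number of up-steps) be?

Dyck paths of semilength n are counted by C_n, and C_13 = 742900.

13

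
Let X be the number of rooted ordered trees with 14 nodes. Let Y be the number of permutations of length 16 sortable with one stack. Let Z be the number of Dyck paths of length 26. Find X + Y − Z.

Rooted ordered (plane) trees on m nodes have m−1 edges and are counted by C_{m−1}; m = 14 gives C_13. So X = C_13 = 742900.
By Knuth's characterisation, the stack-sortable permutations of length 16 are the 231-avoiders, numbering C_16. So Y = C_16 = 35357670.
A Dyck path with 13 up-steps and 13 down-steps has semilength 13, so there are C_13 of them. So Z = C_13 = 742900.
X + Y − Z = 742900 + 35357670 − 742900 = 35357670.

35357670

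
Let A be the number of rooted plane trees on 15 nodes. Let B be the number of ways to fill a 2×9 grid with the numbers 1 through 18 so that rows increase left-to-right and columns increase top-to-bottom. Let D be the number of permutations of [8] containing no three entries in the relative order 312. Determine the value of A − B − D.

2668148

A rooted plane tree on 15 nodes has 14 edges, and such trees are counted by C_14. So A = C_14 = 2674440.
Standard Young tableaux of shape 2×n are counted by C_n; here n = 9. So B = C_9 = 4862.
For any fixed pattern of length 3, the pattern-avoiding permutations of [8] number C_8. So D = C_8 = 1430.
A − B − D = 2674440 − 4862 − 1430 = 2668148.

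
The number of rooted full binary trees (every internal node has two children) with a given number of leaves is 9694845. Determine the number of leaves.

Full binary trees with L leaves are counted by C_{L−1}. The Catalan number equal to 9694845 is C_15.
So the index is 15, and the number of leaves is 15 + 1 = 16.

16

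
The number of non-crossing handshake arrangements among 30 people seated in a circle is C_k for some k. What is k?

15

Non-crossing handshake pairings of 2n people are counted by C_n; 30 people gives n = 15.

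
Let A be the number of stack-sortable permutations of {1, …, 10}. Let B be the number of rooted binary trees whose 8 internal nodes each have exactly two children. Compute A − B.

Stack-sortable permutations are exactly the 231-avoiding ones, counted by C_n; here n = 10. So A = C_10 = 16796.
The number of full binary trees on 8 internal nodes is the Catalan number C_8. So B = C_8 = 1430.
A − B = 16796 − 1430 = 15366.

15366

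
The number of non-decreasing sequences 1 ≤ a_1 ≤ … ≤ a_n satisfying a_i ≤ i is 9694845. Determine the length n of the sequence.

Such sub-staircase sequences of length n are counted by C_n, and C_15 = 9694845.

15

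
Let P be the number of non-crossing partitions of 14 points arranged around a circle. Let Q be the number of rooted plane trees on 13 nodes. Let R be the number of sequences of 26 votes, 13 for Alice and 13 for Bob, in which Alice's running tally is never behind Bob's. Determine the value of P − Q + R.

The non-crossing partitions of [14] form a lattice of size C_14. So P = C_14 = 2674440.
Rooted ordered (plane) trees on m nodes have m−1 edges and are counted by C_{m−1}; m = 13 gives C_12. So Q = C_12 = 208012.
Reading a vote for the leader as '(' and for the other as ')' turns such a sequence into a balanced string of 13 pairs, so the count is C_13. So R = C_13 = 742900.
P − Q + R = 2674440 − 208012 + 742900 = 3209328.

3209328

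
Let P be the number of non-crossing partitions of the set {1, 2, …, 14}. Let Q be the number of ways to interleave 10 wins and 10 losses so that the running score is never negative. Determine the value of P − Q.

2657644

The non-crossing partitions of [14] form a lattice of size C_14. So P = C_14 = 2674440.
Reading a vote for the leader as '(' and for the other as ')' turns such a sequence into a balanced string of 10 pairs, so the count is C_10. So Q = C_10 = 16796.
P − Q = 2674440 − 16796 = 2657644.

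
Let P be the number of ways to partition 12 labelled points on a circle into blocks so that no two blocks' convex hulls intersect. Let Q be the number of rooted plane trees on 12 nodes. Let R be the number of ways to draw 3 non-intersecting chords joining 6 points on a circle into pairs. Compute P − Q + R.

149231

Non-crossing partitions of an n-element set are counted by C_n; here n = 12. So P = C_12 = 208012.
A rooted plane tree on 12 nodes has 11 edges, and such trees are counted by C_11. So Q = C_11 = 58786.
Pairing 6 circle points by 3 non-crossing chords gives C_3 matchings. So R = C_3 = 5.
P − Q + R = 208012 − 58786 + 5 = 149231.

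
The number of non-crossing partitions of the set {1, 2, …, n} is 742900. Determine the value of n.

Non-crossing partitions of [n] are counted by C_n, and C_13 = 742900.

13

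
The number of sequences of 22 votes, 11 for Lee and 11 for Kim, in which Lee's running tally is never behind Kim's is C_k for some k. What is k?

Ballot sequences with n votes each where one side never trails are Dyck words, counted by C_n; here n = 11.

11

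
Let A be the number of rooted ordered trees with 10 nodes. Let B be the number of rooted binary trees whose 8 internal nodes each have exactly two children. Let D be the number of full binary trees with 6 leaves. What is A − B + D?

3474

A rooted plane tree on 10 nodes has 9 edges, and such trees are counted by C_9. So A = C_9 = 4862.
The number of full binary trees on 8 internal nodes is the Catalan number C_8. So B = C_8 = 1430.
Full binary trees with 6 leaves have 6−1 = 5 internal nodes, so there are C_5 of them. So D = C_5 = 42.
A − B + D = 4862 − 1430 + 42 = 3474.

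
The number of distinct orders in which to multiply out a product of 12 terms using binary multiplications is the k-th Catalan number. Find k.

11

Parenthesizations of m factors correspond to full binary trees with m leaves, counted by C_{m−1}; m = 12 gives C_11.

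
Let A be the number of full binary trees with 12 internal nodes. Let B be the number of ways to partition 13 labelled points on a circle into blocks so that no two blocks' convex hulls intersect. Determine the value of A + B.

950912

Full binary trees with n internal nodes are counted by C_n; here n = 12. So A = C_12 = 208012.
Non-crossing partitions of an n-element set are counted by C_n; here n = 13. So B = C_13 = 742900.
A + B = 208012 + 742900 = 950912.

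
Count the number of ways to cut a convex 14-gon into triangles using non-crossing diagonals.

208012

A convex 14-gon is triangulated into 12 triangles, and the number of such triangulations is the Catalan number C_{14−2} = C_12.
C_12 = 208012.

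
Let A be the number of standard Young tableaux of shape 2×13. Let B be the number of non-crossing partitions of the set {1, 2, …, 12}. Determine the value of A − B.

Standard Young tableaux of shape 2×n are counted by C_n; here n = 13. So A = C_13 = 742900.
The non-crossing partitions of [12] form a lattice of size C_12. So B = C_12 = 208012.
A − B = 742900 − 208012 = 534888.

534888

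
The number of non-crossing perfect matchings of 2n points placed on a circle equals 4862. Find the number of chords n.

Non-crossing pairings of 2n points on a circle are counted by C_n; 4862 = C_9.

9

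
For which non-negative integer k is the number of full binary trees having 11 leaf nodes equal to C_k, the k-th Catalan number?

10

A full binary tree with L leaves has L−1 internal nodes and is counted by C_{L−1}; L = 11 gives C_10.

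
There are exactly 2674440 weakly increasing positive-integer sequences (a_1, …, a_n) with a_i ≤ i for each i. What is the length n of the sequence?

Such sub-staircase sequences of length n are counted by C_n, and C_14 = 2674440.

14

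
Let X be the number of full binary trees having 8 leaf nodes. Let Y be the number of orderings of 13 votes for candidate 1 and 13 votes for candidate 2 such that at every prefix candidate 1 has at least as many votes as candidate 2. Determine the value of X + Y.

743329

Full binary trees with 8 leaves have 8−1 = 7 internal nodes, so there are C_7 of them. So X = C_7 = 429.
Ballot sequences with n votes each where one side never trails are Dyck words, counted by C_n; here n = 13. So Y = C_13 = 742900.
X + Y = 429 + 742900 = 743329.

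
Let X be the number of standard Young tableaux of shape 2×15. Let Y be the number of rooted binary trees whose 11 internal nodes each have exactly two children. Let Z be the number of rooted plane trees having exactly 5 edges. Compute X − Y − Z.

By the hook-length formula (or a Dyck-path bijection), SYT of shape 2×15 number C_15. So X = C_15 = 9694845.
Full binary trees with n internal nodes are counted by C_n; here n = 11. So Y = C_11 = 58786.
Rooted ordered trees with n edges are counted by C_n; here n = 5. So Z = C_5 = 42.
X − Y − Z = 9694845 − 58786 − 42 = 9636017.

9636017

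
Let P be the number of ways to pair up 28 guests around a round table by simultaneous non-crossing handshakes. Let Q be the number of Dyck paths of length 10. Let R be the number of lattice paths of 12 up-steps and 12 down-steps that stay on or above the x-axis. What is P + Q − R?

With 28 = 2·14 people, non-crossing handshake pairings are non-crossing perfect matchings on a circle, counted by C_14. So P = C_14 = 2674440.
Dyck paths of semilength n (length 2n) are counted by C_n; here n = 5. So Q = C_5 = 42.
A Dyck path with 12 up-steps and 12 down-steps has semilength 12, so there are C_12 of them. So R = C_12 = 208012.
P + Q − R = 2674440 + 42 − 208012 = 2466470.

2466470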